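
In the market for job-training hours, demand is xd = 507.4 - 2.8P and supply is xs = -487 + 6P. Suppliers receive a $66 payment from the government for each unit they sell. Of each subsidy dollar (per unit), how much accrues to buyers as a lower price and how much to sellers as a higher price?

Buyers gain $45 per unit; sellers gain $21 per unit

Pre-subsidy: 507.4 - 2.8P = -487 + 6P gives P* = 113, x* = 191.
With the subsidy, sellers receive Ps = Pb + 66 for each unit, where Pb is the price buyers pay.
Supply in terms of Pb becomes xs = -487 + 6(Pb + 66) = -91 + 6Pb. Setting this equal to demand: 507.4 - 2.8Pb = -91 + 6Pb, so Pb = 68.
Sellers receive Ps = 68 + 66 = 134; x' = 507.4 − 2.8·68 = 317.
Buyers' price falls by P* − Pb = 113 − 68 = 45; sellers' price rises by Ps − P* = 134 − 113 = 21.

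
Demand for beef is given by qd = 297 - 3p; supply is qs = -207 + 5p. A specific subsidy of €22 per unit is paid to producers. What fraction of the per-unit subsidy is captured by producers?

Producer share = 0.375

Pre-subsidy: 297 - 3p = -207 + 5p gives p* = 63, q* = 108.
With the subsidy, sellers receive ps = pb + 22 for each unit, where pb is the price buyers pay.
Supply in terms of pb becomes qs = -207 + 5(pb + 22) = -97 + 5pb. Setting this equal to demand: 297 - 3pb = -97 + 5pb, so pb = 49.25.
Sellers receive ps = 49.25 + 22 = 71.25; q' = 297 − 3·49.25 = 149.25.
Buyers' price falls by p* − pb = 63 − 49.25 = 13.75; sellers' price rises by ps − p* = 71.25 − 63 = 8.25.
So producers capture 8.25/22 = 0.375 of each unit of subsidy.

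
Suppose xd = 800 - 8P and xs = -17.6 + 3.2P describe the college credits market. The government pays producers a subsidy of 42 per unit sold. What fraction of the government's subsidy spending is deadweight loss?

Pre-subsidy: 800 - 8P = -17.6 + 3.2P gives P* = 73, x* = 216.
With the subsidy, sellers receive Ps = Pb + 42 for each unit, where Pb is the price buyers pay.
Supply in terms of Pb becomes xs = -17.6 + 3.2(Pb + 42) = 116.8 + 3.2Pb. Setting this equal to demand: 800 - 8Pb = 116.8 + 3.2Pb, so Pb = 61.
Sellers receive Ps = 61 + 42 = 103; x' = 800 − 8·61 = 312.
ΔCS = ½(216 + 312)(73 − 61) = 3168; ΔPS = ½(216 + 312)(103 − 73) = 7920.
Government spending = 42 × 312 = 13104.
DWL = ½ × 42 × (312 − 216) = 2016; fraction = 2016 / 13104 = 2/13.

DWL / government spending = 2/13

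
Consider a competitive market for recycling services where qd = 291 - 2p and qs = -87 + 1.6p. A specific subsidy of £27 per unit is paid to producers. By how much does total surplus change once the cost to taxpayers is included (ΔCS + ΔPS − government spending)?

Pre-subsidy: 291 - 2p = -87 + 1.6p gives p* = 105, q* = 81.
With the subsidy, sellers receive ps = pb + 27 for each unit, where pb is the price buyers pay.
Supply in terms of pb becomes qs = -87 + 1.6(pb + 27) = -43.8 + 1.6pb. Setting this equal to demand: 291 - 2pb = -43.8 + 1.6pb, so pb = 93.
Sellers receive ps = 93 + 27 = 120; q' = 291 − 2·93 = 105.
ΔCS = ½(81 + 105)(105 − 93) = 1116; ΔPS = ½(81 + 105)(120 − 105) = 1395.
Government spending = 27 × 105 = 2835.
Net change = 1116 + 1395 − 2835 = -324. The loss equals the DWL triangle ½·27·24.

Net change in total surplus = -£324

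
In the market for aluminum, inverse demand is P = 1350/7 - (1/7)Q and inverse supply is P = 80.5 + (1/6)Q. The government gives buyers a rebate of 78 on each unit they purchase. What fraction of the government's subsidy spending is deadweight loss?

DWL / government spending = 42/205

Pre-subsidy: 1350/7 - (1/7)Q = 80.5 + (1/6)Q gives Q* = 363 and P* = 141.
With the rebate, buyers effectively pay Pb = Ps − 78, where Ps is the price sellers receive.
On the curves, Pb = 1350/7 - (1/7)Q and Ps = 80.5 + (1/6)Q; the wedge Ps − Pb = 78 gives 80.5 + (1/6)Q − (1350/7 - (1/7)Q) = 78, so Q' = 615.
Then Pb = 1350/7 − (1/7)·615 = 105 and Ps = 80.5 + (1/6)·615 = 183.
ΔCS = ½(363 + 615)(141 − 105) = 17604; ΔPS = ½(363 + 615)(183 − 141) = 20538.
Government spending = 78 × 615 = 47970.
DWL = ½ × 78 × (615 − 363) = 9828; fraction = 9828 / 47970 = 42/205.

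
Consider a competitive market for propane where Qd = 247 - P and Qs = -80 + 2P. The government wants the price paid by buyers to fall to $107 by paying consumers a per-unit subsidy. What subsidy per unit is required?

Required subsidy s = $3 per unit

At a buyer price of 107, quantity demanded is 247 − 1·107 = 140.
Sellers supply 140 only when they receive Ps with -80 + 2·Ps = 140, i.e. Ps = 110.
s = Ps − Pb = 110 − 107 = 3.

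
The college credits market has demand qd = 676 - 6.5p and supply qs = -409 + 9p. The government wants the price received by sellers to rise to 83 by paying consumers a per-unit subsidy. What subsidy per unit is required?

At a seller price of 83, quantity supplied is -409 + 9·83 = 338.
Buyers absorb 338 only when they pay pb with 676 − 6.5·pb = 338, i.e. pb = 52.
s = ps − pb = 83 − 52 = 31.

Required subsidy s = 31 per unit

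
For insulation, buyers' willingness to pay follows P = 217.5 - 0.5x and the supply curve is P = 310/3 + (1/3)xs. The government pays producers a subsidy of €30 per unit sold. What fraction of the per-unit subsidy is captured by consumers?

Pre-subsidy: 217.5 - 0.5x = 310/3 + (1/3)x gives x* = 137 and P* = 149.
With the subsidy, sellers receive Ps = Pb + 30 for each unit, where Pb is the price buyers pay.
On the curves, Pb = 217.5 - 0.5x and Ps = 310/3 + (1/3)x; the wedge Ps − Pb = 30 gives 310/3 + (1/3)x − (217.5 - 0.5x) = 30, so x' = 173.
Then Pb = 217.5 − 0.5·173 = 131 and Ps = 310/3 + (1/3)·173 = 161.
Buyers' price falls by P* − Pb = 149 − 131 = 18; sellers' price rises by Ps − P* = 161 − 149 = 12.
So consumers capture 18/30 = 0.6 of each unit of subsidy.

Consumer share = 0.6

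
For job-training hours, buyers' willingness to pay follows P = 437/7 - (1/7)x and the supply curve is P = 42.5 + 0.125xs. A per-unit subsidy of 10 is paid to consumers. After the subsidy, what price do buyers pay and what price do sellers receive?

Buyers pay 697/15; sellers receive 847/15

Pre-subsidy: 437/7 - (1/7)x = 42.5 + 0.125x gives x* = 74.4 and P* = 51.8.
With the rebate, buyers effectively pay Pb = Ps − 10, where Ps is the price sellers receive.
On the curves, Pb = 437/7 - (1/7)x and Ps = 42.5 + 0.125x; the wedge Ps − Pb = 10 gives 42.5 + 0.125x − (437/7 - (1/7)x) = 10, so x' = 1676/15.
Then Pb = 437/7 − (1/7)·(1676/15) = 697/15 and Ps = 42.5 + 0.125·(1676/15) = 847/15.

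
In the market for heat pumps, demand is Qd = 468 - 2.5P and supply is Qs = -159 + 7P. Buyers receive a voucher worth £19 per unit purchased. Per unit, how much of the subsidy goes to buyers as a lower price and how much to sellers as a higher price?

Buyers gain £14 per unit; sellers gain £5 per unit

Pre-subsidy: 468 - 2.5P = -159 + 7P gives P* = 66, Q* = 303.
With the rebate, buyers effectively pay Pb = Ps − 19, where Ps is the price sellers receive.
Demand in terms of Ps becomes Qd = 468 − 2.5(Ps − 19) = 515.5 - 2.5Ps. Setting this equal to supply: 515.5 - 2.5Ps = -159 + 7Ps, so Ps = 71.
Buyers pay Pb = 71 − 19 = 52; Q' = -159 + 7·71 = 338.
Buyers' price falls by P* − Pb = 66 − 52 = 14; sellers' price rises by Ps − P* = 71 − 66 = 5.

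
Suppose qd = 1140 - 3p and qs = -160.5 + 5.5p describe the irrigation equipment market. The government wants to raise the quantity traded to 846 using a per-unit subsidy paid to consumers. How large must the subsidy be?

At q = 846, invert demand for the buyer price: pb = (1140 − 846)/3 = 98; invert supply for the seller price: ps = (846 − (-160.5))/5.5 = 183.
The subsidy must fill the gap: s = ps − pb = 183 − 98 = 85.

Required subsidy s = 85 per unit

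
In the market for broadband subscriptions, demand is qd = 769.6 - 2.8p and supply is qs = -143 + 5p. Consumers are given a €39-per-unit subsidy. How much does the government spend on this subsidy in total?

Pre-subsidy: 769.6 - 2.8p = -143 + 5p gives p* = 117, q* = 442.
With the rebate, buyers effectively pay pb = ps − 39, where ps is the price sellers receive.
Demand in terms of ps becomes qd = 769.6 − 2.8(ps − 39) = 878.8 - 2.8ps. Setting this equal to supply: 878.8 - 2.8ps = -143 + 5ps, so ps = 131.
Buyers pay pb = 131 − 39 = 92; q' = -143 + 5·131 = 512.
Government outlay = subsidy × quantity = 39 × 512 = 19968.

Government cost = €19968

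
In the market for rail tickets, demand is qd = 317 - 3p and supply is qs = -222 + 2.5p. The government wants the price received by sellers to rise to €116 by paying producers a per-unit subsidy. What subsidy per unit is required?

At a seller price of 116, quantity supplied is -222 + 2.5·116 = 68.
Buyers absorb 68 only when they pay pb with 317 − 3·pb = 68, i.e. pb = 83.
s = ps − pb = 116 − 83 = 33.

Required subsidy s = €33 per unit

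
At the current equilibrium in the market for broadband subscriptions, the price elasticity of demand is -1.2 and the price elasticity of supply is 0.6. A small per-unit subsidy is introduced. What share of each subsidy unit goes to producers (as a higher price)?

Producer share = 2/3

For a small subsidy around the equilibrium, the benefit split depends on the relative slopes, which at a point are proportional to the elasticities.
Buyer share = εs/(εs + |εd|) = 0.6/(0.6 + 1.2) = 1/3; seller share = |εd|/(εs + |εd|) = 2/3.
So producers capture 2/3 of the subsidy.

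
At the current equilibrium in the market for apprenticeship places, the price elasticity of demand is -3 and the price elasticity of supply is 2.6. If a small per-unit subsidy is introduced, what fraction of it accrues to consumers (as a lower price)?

Consumer share = 13/28

For a small subsidy around the equilibrium, the benefit split depends on the relative slopes, which at a point are proportional to the elasticities.
Buyer share = εs/(εs + |εd|) = 2.6/(2.6 + 3) = 13/28; seller share = |εd|/(εs + |εd|) = 15/28.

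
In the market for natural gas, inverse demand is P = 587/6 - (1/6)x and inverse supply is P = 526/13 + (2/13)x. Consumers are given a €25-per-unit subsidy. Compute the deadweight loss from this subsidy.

Pre-subsidy: 587/6 - (1/6)x = 526/13 + (2/13)x gives x* = 179 and P* = 68.
With the rebate, buyers effectively pay Pb = Ps − 25, where Ps is the price sellers receive.
On the curves, Pb = 587/6 - (1/6)x and Ps = 526/13 + (2/13)x; the wedge Ps − Pb = 25 gives 526/13 + (2/13)x − (587/6 - (1/6)x) = 25, so x' = 257.
Then Pb = 587/6 − (1/6)·257 = 55 and Ps = 526/13 + (2/13)·257 = 80.
The subsidy expands output by 257 − 179 = 78 past the efficient level; on those units the gap between marginal cost and willingness to pay runs from 0 up to 25.
DWL = ½ × 25 × 78 = 975.

Deadweight loss = €975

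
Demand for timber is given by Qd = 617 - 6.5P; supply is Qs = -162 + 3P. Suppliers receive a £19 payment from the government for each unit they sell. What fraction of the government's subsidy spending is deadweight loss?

DWL / government spending = 13/82

Pre-subsidy: 617 - 6.5P = -162 + 3P gives P* = 82, Q* = 84.
With the subsidy, sellers receive Ps = Pb + 19 for each unit, where Pb is the price buyers pay.
Supply in terms of Pb becomes Qs = -162 + 3(Pb + 19) = -105 + 3Pb. Setting this equal to demand: 617 - 6.5Pb = -105 + 3Pb, so Pb = 76.
Sellers receive Ps = 76 + 19 = 95; Q' = 617 − 6.5·76 = 123.
ΔCS = ½(84 + 123)(82 − 76) = 621; ΔPS = ½(84 + 123)(95 − 82) = 1345.5.
Government spending = 19 × 123 = 2337.
DWL = ½ × 19 × (123 − 84) = 370.5; fraction = 370.5 / 2337 = 13/82.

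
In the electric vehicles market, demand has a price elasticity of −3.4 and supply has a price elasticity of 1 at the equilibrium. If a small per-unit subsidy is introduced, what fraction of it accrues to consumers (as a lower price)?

Consumer share = 5/22

For a small subsidy around the equilibrium, the benefit split depends on the relative slopes, which at a point are proportional to the elasticities.
Buyer share = εs/(εs + |εd|) = 1/(1 + 3.4) = 5/22; seller share = |εd|/(εs + |εd|) = 17/22.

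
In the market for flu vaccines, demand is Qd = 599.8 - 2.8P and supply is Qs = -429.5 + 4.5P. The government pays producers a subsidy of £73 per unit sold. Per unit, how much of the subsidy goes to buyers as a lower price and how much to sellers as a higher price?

Pre-subsidy: 599.8 - 2.8P = -429.5 + 4.5P gives P* = 141, Q* = 205.
With the subsidy, sellers receive Ps = Pb + 73 for each unit, where Pb is the price buyers pay.
Supply in terms of Pb becomes Qs = -429.5 + 4.5(Pb + 73) = -101 + 4.5Pb. Setting this equal to demand: 599.8 - 2.8Pb = -101 + 4.5Pb, so Pb = 96.
Sellers receive Ps = 96 + 73 = 169; Q' = 599.8 − 2.8·96 = 331.
Buyers' price falls by P* − Pb = 141 − 96 = 45; sellers' price rises by Ps − P* = 169 − 141 = 28.

Buyers gain £45 per unit; sellers gain £28 per unit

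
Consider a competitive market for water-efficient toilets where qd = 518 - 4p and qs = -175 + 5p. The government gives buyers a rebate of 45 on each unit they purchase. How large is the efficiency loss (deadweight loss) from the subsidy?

Deadweight loss = 2250

Pre-subsidy: 518 - 4p = -175 + 5p gives p* = 77, q* = 210.
With the rebate, buyers effectively pay pb = ps − 45, where ps is the price sellers receive.
Demand in terms of ps becomes qd = 518 − 4(ps − 45) = 698 - 4ps. Setting this equal to supply: 698 - 4ps = -175 + 5ps, so ps = 97.
Buyers pay pb = 97 − 45 = 52; q' = -175 + 5·97 = 310.
The subsidy expands output by 310 − 210 = 100 past the efficient level; on those units the gap between marginal cost and willingness to pay runs from 0 up to 45.
DWL = ½ × 45 × 100 = 2250.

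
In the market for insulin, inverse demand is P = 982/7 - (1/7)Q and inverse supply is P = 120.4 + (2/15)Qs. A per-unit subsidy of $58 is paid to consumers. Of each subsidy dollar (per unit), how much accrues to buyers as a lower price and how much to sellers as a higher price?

Buyers gain $30 per unit; sellers gain $28 per unit

Pre-subsidy: 982/7 - (1/7)Q = 120.4 + (2/15)Q gives Q* = 72 and P* = 130.
With the rebate, buyers effectively pay Pb = Ps − 58, where Ps is the price sellers receive.
On the curves, Pb = 982/7 - (1/7)Q and Ps = 120.4 + (2/15)Q; the wedge Ps − Pb = 58 gives 120.4 + (2/15)Q − (982/7 - (1/7)Q) = 58, so Q' = 282.
Then Pb = 982/7 − (1/7)·282 = 100 and Ps = 120.4 + (2/15)·282 = 158.
Buyers' price falls by P* − Pb = 130 − 100 = 30; sellers' price rises by Ps − P* = 158 − 130 = 28.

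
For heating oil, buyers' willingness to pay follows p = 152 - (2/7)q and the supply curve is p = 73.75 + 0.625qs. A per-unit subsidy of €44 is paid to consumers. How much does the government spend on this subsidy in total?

Pre-subsidy: 152 - (2/7)q = 73.75 + 0.625q gives q* = 4382/51 and p* = 6500/51.
With the rebate, buyers effectively pay pb = ps − 44, where ps is the price sellers receive.
On the curves, pb = 152 - (2/7)q and ps = 73.75 + 0.625q; the wedge ps − pb = 44 gives 73.75 + 0.625q − (152 - (2/7)q) = 44, so q' = 2282/17.
Then pb = 152 − (2/7)·(2282/17) = 1932/17 and ps = 73.75 + 0.625·(2282/17) = 2680/17.
Government outlay = subsidy × quantity = 44 × 2282/17 = 100408/17.

Government cost = 100408/17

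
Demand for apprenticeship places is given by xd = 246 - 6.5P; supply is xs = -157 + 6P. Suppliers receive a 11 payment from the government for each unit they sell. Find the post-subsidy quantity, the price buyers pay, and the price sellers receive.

Pre-subsidy: 246 - 6.5P = -157 + 6P gives P* = 32.24, x* = 36.44.
With the subsidy, sellers receive Ps = Pb + 11 for each unit, where Pb is the price buyers pay.
Supply in terms of Pb becomes xs = -157 + 6(Pb + 11) = -91 + 6Pb. Setting this equal to demand: 246 - 6.5Pb = -91 + 6Pb, so Pb = 26.96.
Sellers receive Ps = 26.96 + 11 = 37.96; x' = 246 − 6.5·26.96 = 70.76.

x' = 70.76; buyers pay 26.96; sellers receive 37.96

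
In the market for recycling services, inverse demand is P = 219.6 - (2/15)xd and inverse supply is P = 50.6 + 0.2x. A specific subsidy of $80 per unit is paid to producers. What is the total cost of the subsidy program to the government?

Pre-subsidy: 219.6 - (2/15)x = 50.6 + 0.2x gives x* = 507 and P* = 152.
With the subsidy, sellers receive Ps = Pb + 80 for each unit, where Pb is the price buyers pay.
On the curves, Pb = 219.6 - (2/15)x and Ps = 50.6 + 0.2x; the wedge Ps − Pb = 80 gives 50.6 + 0.2x − (219.6 - (2/15)x) = 80, so x' = 747.
Then Pb = 219.6 − (2/15)·747 = 120 and Ps = 50.6 + 0.2·747 = 200.
Government outlay = subsidy × quantity = 80 × 747 = 59760.

Government cost = $59760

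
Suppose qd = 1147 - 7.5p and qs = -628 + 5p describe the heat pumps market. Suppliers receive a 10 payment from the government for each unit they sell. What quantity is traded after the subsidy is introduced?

Pre-subsidy: 1147 - 7.5p = -628 + 5p gives p* = 142, q* = 82.
With the subsidy, sellers receive ps = pb + 10 for each unit, where pb is the price buyers pay.
Supply in terms of pb becomes qs = -628 + 5(pb + 10) = -578 + 5pb. Setting this equal to demand: 1147 - 7.5pb = -578 + 5pb, so pb = 138.
Sellers receive ps = 138 + 10 = 148; q' = 1147 − 7.5·138 = 112.

q' = 112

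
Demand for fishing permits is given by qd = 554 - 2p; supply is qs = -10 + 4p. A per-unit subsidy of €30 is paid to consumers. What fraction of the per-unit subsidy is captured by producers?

Producer share = 1/3

Pre-subsidy: 554 - 2p = -10 + 4p gives p* = 94, q* = 366.
With the rebate, buyers effectively pay pb = ps − 30, where ps is the price sellers receive.
Demand in terms of ps becomes qd = 554 − 2(ps − 30) = 614 - 2ps. Setting this equal to supply: 614 - 2ps = -10 + 4ps, so ps = 104.
Buyers pay pb = 104 − 30 = 74; q' = -10 + 4·104 = 406.
Buyers' price falls by p* − pb = 94 − 74 = 20; sellers' price rises by ps − p* = 104 − 94 = 10.
So producers capture 10/30 = 1/3 of each unit of subsidy.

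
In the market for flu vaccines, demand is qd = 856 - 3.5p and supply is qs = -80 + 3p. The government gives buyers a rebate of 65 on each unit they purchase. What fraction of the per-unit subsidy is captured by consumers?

Pre-subsidy: 856 - 3.5p = -80 + 3p gives p* = 144, q* = 352.
With the rebate, buyers effectively pay pb = ps − 65, where ps is the price sellers receive.
Demand in terms of ps becomes qd = 856 − 3.5(ps − 65) = 1083.5 - 3.5ps. Setting this equal to supply: 1083.5 - 3.5ps = -80 + 3ps, so ps = 179.
Buyers pay pb = 179 − 65 = 114; q' = -80 + 3·179 = 457.
Buyers' price falls by p* − pb = 144 − 114 = 30; sellers' price rises by ps − p* = 179 − 144 = 35.
So consumers capture 30/65 = 6/13 of each unit of subsidy.

Consumer share = 6/13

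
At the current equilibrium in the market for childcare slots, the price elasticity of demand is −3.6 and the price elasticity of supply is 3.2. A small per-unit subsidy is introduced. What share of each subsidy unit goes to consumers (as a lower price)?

For a small subsidy around the equilibrium, the benefit split depends on the relative slopes, which at a point are proportional to the elasticities.
Buyer share = εs/(εs + |εd|) = 3.2/(3.2 + 3.6) = 8/17; seller share = |εd|/(εs + |εd|) = 9/17.

Consumer share = 8/17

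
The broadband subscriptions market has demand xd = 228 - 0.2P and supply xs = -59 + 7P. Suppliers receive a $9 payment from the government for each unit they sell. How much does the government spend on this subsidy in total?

Pre-subsidy: 228 - 0.2P = -59 + 7P gives P* = 1435/36, x* = 7921/36.
With the subsidy, sellers receive Ps = Pb + 9 for each unit, where Pb is the price buyers pay.
Supply in terms of Pb becomes xs = -59 + 7(Pb + 9) = 4 + 7Pb. Setting this equal to demand: 228 - 0.2Pb = 4 + 7Pb, so Pb = 280/9.
Sellers receive Ps = 280/9 + 9 = 361/9; x' = 228 − 0.2·(280/9) = 1996/9.
Government outlay = subsidy × quantity = 9 × 1996/9 = 1996.

Government cost = $1996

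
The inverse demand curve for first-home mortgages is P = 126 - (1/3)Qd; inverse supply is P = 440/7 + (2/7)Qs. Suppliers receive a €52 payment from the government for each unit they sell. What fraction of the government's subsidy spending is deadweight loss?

DWL / government spending = 7/31

Pre-subsidy: 126 - (1/3)Q = 440/7 + (2/7)Q gives Q* = 102 and P* = 92.
With the subsidy, sellers receive Ps = Pb + 52 for each unit, where Pb is the price buyers pay.
On the curves, Pb = 126 - (1/3)Q and Ps = 440/7 + (2/7)Q; the wedge Ps − Pb = 52 gives 440/7 + (2/7)Q − (126 - (1/3)Q) = 52, so Q' = 186.
Then Pb = 126 − (1/3)·186 = 64 and Ps = 440/7 + (2/7)·186 = 116.
ΔCS = ½(102 + 186)(92 − 64) = 4032; ΔPS = ½(102 + 186)(116 − 92) = 3456.
Government spending = 52 × 186 = 9672.
DWL = ½ × 52 × (186 − 102) = 2184; fraction = 2184 / 9672 = 7/31.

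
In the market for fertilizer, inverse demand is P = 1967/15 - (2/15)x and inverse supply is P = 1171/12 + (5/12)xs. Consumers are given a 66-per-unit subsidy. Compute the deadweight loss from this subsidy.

Deadweight loss = 3960

Pre-subsidy: 1967/15 - (2/15)x = 1171/12 + (5/12)x gives x* = 61 and P* = 123.
With the rebate, buyers effectively pay Pb = Ps − 66, where Ps is the price sellers receive.
On the curves, Pb = 1967/15 - (2/15)x and Ps = 1171/12 + (5/12)x; the wedge Ps − Pb = 66 gives 1171/12 + (5/12)x − (1967/15 - (2/15)x) = 66, so x' = 181.
Then Pb = 1967/15 − (2/15)·181 = 107 and Ps = 1171/12 + (5/12)·181 = 173.
The subsidy expands output by 181 − 61 = 120 past the efficient level; on those units the gap between marginal cost and willingness to pay runs from 0 up to 66.
DWL = ½ × 66 × 120 = 3960.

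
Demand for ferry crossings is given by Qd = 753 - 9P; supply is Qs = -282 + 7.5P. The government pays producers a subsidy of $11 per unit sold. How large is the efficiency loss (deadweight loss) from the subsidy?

Pre-subsidy: 753 - 9P = -282 + 7.5P gives P* = 690/11, Q* = 2073/11.
With the subsidy, sellers receive Ps = Pb + 11 for each unit, where Pb is the price buyers pay.
Supply in terms of Pb becomes Qs = -282 + 7.5(Pb + 11) = -199.5 + 7.5Pb. Setting this equal to demand: 753 - 9Pb = -199.5 + 7.5Pb, so Pb = 635/11.
Sellers receive Ps = 635/11 + 11 = 756/11; Q' = 753 − 9·(635/11) = 2568/11.
The subsidy expands output by 2568/11 − 2073/11 = 45 past the efficient level; on those units the gap between marginal cost and willingness to pay runs from 0 up to 11.
DWL = ½ × 11 × 45 = 247.5.

Deadweight loss = $247.5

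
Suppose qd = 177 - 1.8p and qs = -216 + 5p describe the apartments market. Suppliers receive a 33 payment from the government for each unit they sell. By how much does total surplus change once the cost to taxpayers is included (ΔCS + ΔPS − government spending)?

Pre-subsidy: 177 - 1.8p = -216 + 5p gives p* = 1965/34, q* = 2481/34.
With the subsidy, sellers receive ps = pb + 33 for each unit, where pb is the price buyers pay.
Supply in terms of pb becomes qs = -216 + 5(pb + 33) = -51 + 5pb. Setting this equal to demand: 177 - 1.8pb = -51 + 5pb, so pb = 570/17.
Sellers receive ps = 570/17 + 33 = 1131/17; q' = 177 − 1.8·(570/17) = 1983/17.
ΔCS = ½(2481/34 + 1983/17)(1965/34 − 570/17) = 5318775/2312; ΔPS = ½(2481/34 + 1983/17)(1131/17 − 1965/34) = 1914759/2312.
Government spending = 33 × 1983/17 = 65439/17.
Net change = 5318775/2312 + 1914759/2312 − 65439/17 = -49005/68. The loss equals the DWL triangle ½·33·1485/34.

Net change in total surplus = -49005/68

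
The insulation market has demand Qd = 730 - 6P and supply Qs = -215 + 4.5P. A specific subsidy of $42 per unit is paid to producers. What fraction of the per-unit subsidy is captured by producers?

Pre-subsidy: 730 - 6P = -215 + 4.5P gives P* = 90, Q* = 190.
With the subsidy, sellers receive Ps = Pb + 42 for each unit, where Pb is the price buyers pay.
Supply in terms of Pb becomes Qs = -215 + 4.5(Pb + 42) = -26 + 4.5Pb. Setting this equal to demand: 730 - 6Pb = -26 + 4.5Pb, so Pb = 72.
Sellers receive Ps = 72 + 42 = 114; Q' = 730 − 6·72 = 298.
Buyers' price falls by P* − Pb = 90 − 72 = 18; sellers' price rises by Ps − P* = 114 − 90 = 24.
So producers capture 24/42 = 4/7 of each unit of subsidy.

Producer share = 4/7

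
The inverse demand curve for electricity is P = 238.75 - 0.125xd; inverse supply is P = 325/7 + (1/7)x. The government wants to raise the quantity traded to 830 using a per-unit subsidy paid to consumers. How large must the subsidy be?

At x = 830, from the demand curve buyers pay Pb = 238.75 − 0.125·830 = 135; from the supply curve sellers need Ps = 325/7 + (1/7)·830 = 165.
The subsidy must fill the gap: s = Ps − Pb = 165 − 135 = 30.

Required subsidy s = 30 per unit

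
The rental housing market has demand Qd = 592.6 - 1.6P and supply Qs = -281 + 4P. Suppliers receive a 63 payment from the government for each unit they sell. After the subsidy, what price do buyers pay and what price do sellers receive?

Buyers pay 111; sellers receive 174

Pre-subsidy: 592.6 - 1.6P = -281 + 4P gives P* = 156, Q* = 343.
With the subsidy, sellers receive Ps = Pb + 63 for each unit, where Pb is the price buyers pay.
Supply in terms of Pb becomes Qs = -281 + 4(Pb + 63) = -29 + 4Pb. Setting this equal to demand: 592.6 - 1.6Pb = -29 + 4Pb, so Pb = 111.
Sellers receive Ps = 111 + 63 = 174; Q' = 592.6 − 1.6·111 = 415.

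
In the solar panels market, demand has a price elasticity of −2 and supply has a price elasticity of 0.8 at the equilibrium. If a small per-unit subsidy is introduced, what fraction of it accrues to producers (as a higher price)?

Producer share = 5/7

For a small subsidy around the equilibrium, the benefit split depends on the relative slopes, which at a point are proportional to the elasticities.
Buyer share = εs/(εs + |εd|) = 0.8/(0.8 + 2) = 2/7; seller share = |εd|/(εs + |εd|) = 5/7.
So producers capture 5/7 of the subsidy.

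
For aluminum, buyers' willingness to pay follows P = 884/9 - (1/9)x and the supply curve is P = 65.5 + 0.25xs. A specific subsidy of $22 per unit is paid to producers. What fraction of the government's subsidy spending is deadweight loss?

Pre-subsidy: 884/9 - (1/9)x = 65.5 + 0.25x gives x* = 1178/13 and P* = 1146/13.
With the subsidy, sellers receive Ps = Pb + 22 for each unit, where Pb is the price buyers pay.
On the curves, Pb = 884/9 - (1/9)x and Ps = 65.5 + 0.25x; the wedge Ps − Pb = 22 gives 65.5 + 0.25x − (884/9 - (1/9)x) = 22, so x' = 1970/13.
Then Pb = 884/9 − (1/9)·(1970/13) = 1058/13 and Ps = 65.5 + 0.25·(1970/13) = 1344/13.
ΔCS = ½(1178/13 + 1970/13)(1146/13 − 1058/13) = 138512/169; ΔPS = ½(1178/13 + 1970/13)(1344/13 − 1146/13) = 311652/169.
Government spending = 22 × 1970/13 = 43340/13.
DWL = ½ × 22 × (1970/13 − 1178/13) = 8712/13; fraction = (8712/13) / (43340/13) = 198/985.

DWL / government spending = 198/985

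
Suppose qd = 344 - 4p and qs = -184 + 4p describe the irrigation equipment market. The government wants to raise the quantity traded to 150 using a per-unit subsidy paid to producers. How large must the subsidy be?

At q = 150, invert demand for the buyer price: pb = (344 − 150)/4 = 48.5; invert supply for the seller price: ps = (150 − (-184))/4 = 83.5.
The subsidy must fill the gap: s = ps − pb = 83.5 − 48.5 = 35.

Required subsidy s = 35 per unit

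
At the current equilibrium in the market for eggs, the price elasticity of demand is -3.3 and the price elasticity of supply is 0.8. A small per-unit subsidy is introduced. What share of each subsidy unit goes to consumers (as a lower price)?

Consumer share = 8/41

For a small subsidy around the equilibrium, the benefit split depends on the relative slopes, which at a point are proportional to the elasticities.
Buyer share = εs/(εs + |εd|) = 0.8/(0.8 + 3.3) = 8/41; seller share = |εd|/(εs + |εd|) = 33/41.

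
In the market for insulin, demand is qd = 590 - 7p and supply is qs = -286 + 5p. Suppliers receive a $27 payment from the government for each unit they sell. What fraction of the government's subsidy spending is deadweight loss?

Pre-subsidy: 590 - 7p = -286 + 5p gives p* = 73, q* = 79.
With the subsidy, sellers receive ps = pb + 27 for each unit, where pb is the price buyers pay.
Supply in terms of pb becomes qs = -286 + 5(pb + 27) = -151 + 5pb. Setting this equal to demand: 590 - 7pb = -151 + 5pb, so pb = 61.75.
Sellers receive ps = 61.75 + 27 = 88.75; q' = 590 − 7·61.75 = 157.75.
ΔCS = ½(79 + 157.75)(73 − 61.75) = 1331.71875; ΔPS = ½(79 + 157.75)(88.75 − 73) = 1864.40625.
Government spending = 27 × 157.75 = 4259.25.
DWL = ½ × 27 × (157.75 − 79) = 1063.125; fraction = 1063.125 / 4259.25 = 315/1262.

DWL / government spending = 315/1262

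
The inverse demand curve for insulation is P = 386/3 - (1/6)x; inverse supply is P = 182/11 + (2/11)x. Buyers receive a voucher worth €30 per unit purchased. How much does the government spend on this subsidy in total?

Pre-subsidy: 386/3 - (1/6)x = 182/11 + (2/11)x gives x* = 7400/23 and P* = 1726/23.
With the rebate, buyers effectively pay Pb = Ps − 30, where Ps is the price sellers receive.
On the curves, Pb = 386/3 - (1/6)x and Ps = 182/11 + (2/11)x; the wedge Ps − Pb = 30 gives 182/11 + (2/11)x − (386/3 - (1/6)x) = 30, so x' = 9380/23.
Then Pb = 386/3 − (1/6)·(9380/23) = 1396/23 and Ps = 182/11 + (2/11)·(9380/23) = 2086/23.
Government outlay = subsidy × quantity = 30 × 9380/23 = 281400/23.

Government cost = 281400/23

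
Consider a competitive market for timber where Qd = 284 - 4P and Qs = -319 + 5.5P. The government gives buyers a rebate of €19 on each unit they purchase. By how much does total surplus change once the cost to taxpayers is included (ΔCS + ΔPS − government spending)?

Net change in total surplus = -€418

Pre-subsidy: 284 - 4P = -319 + 5.5P gives P* = 1206/19, Q* = 572/19.
With the rebate, buyers effectively pay Pb = Ps − 19, where Ps is the price sellers receive.
Demand in terms of Ps becomes Qd = 284 − 4(Ps − 19) = 360 - 4Ps. Setting this equal to supply: 360 - 4Ps = -319 + 5.5Ps, so Ps = 1358/19.
Buyers pay Pb = 1358/19 − 19 = 997/19; Q' = -319 + 5.5·(1358/19) = 1408/19.
ΔCS = ½(572/19 + 1408/19)(1206/19 − 997/19) = 10890/19; ΔPS = ½(572/19 + 1408/19)(1358/19 − 1206/19) = 7920/19.
Government spending = 19 × 1408/19 = 1408.
Net change = 10890/19 + 7920/19 − 1408 = -418. The loss equals the DWL triangle ½·19·44.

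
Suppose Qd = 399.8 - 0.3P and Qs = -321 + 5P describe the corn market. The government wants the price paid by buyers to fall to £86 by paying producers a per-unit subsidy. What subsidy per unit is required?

At a buyer price of 86, quantity demanded is 399.8 − 0.3·86 = 374.
Sellers supply 374 only when they receive Ps with -321 + 5·Ps = 374, i.e. Ps = 139.
s = Ps − Pb = 139 − 86 = 53.

Required subsidy s = £53 per unit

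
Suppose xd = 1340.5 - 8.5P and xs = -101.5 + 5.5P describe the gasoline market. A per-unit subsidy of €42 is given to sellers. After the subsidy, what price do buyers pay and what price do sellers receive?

Pre-subsidy: 1340.5 - 8.5P = -101.5 + 5.5P gives P* = 103, x* = 465.
With the subsidy, sellers receive Ps = Pb + 42 for each unit, where Pb is the price buyers pay.
Supply in terms of Pb becomes xs = -101.5 + 5.5(Pb + 42) = 129.5 + 5.5Pb. Setting this equal to demand: 1340.5 - 8.5Pb = 129.5 + 5.5Pb, so Pb = 86.5.
Sellers receive Ps = 86.5 + 42 = 128.5; x' = 1340.5 − 8.5·86.5 = 605.25.

Buyers pay €86.5; sellers receive €128.5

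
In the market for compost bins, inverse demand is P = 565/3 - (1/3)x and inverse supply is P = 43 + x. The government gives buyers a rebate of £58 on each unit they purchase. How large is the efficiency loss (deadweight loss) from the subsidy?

Pre-subsidy: 565/3 - (1/3)x = 43 + x gives x* = 109 and P* = 152.
With the rebate, buyers effectively pay Pb = Ps − 58, where Ps is the price sellers receive.
On the curves, Pb = 565/3 - (1/3)x and Ps = 43 + x; the wedge Ps − Pb = 58 gives 43 + x − (565/3 - (1/3)x) = 58, so x' = 152.5.
Then Pb = 565/3 − (1/3)·152.5 = 137.5 and Ps = 43 + 1·152.5 = 195.5.
The subsidy expands output by 152.5 − 109 = 43.5 past the efficient level; on those units the gap between marginal cost and willingness to pay runs from 0 up to 58.
DWL = ½ × 58 × 43.5 = 1261.5.

Deadweight loss = £1261.5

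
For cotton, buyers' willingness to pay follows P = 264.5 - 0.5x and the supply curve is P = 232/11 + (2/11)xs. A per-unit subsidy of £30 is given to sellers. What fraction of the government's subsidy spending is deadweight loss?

DWL / government spending = 22/401

Pre-subsidy: 264.5 - 0.5x = 232/11 + (2/11)x gives x* = 357 and P* = 86.
With the subsidy, sellers receive Ps = Pb + 30 for each unit, where Pb is the price buyers pay.
On the curves, Pb = 264.5 - 0.5x and Ps = 232/11 + (2/11)x; the wedge Ps − Pb = 30 gives 232/11 + (2/11)x − (264.5 - 0.5x) = 30, so x' = 401.
Then Pb = 264.5 − 0.5·401 = 64 and Ps = 232/11 + (2/11)·401 = 94.
ΔCS = ½(357 + 401)(86 − 64) = 8338; ΔPS = ½(357 + 401)(94 − 86) = 3032.
Government spending = 30 × 401 = 12030.
DWL = ½ × 30 × (401 − 357) = 660; fraction = 660 / 12030 = 22/401.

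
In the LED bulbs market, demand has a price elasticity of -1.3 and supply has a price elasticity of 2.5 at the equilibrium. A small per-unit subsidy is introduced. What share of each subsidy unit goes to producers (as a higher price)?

Producer share = 13/38

For a small subsidy around the equilibrium, the benefit split depends on the relative slopes, which at a point are proportional to the elasticities.
Buyer share = εs/(εs + |εd|) = 2.5/(2.5 + 1.3) = 25/38; seller share = |εd|/(εs + |εd|) = 13/38.
So producers capture 13/38 of the subsidy.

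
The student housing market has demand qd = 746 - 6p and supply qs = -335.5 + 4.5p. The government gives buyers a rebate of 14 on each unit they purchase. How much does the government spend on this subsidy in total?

Government cost = 2296

Pre-subsidy: 746 - 6p = -335.5 + 4.5p gives p* = 103, q* = 128.
With the rebate, buyers effectively pay pb = ps − 14, where ps is the price sellers receive.
Demand in terms of ps becomes qd = 746 − 6(ps − 14) = 830 - 6ps. Setting this equal to supply: 830 - 6ps = -335.5 + 4.5ps, so ps = 111.
Buyers pay pb = 111 − 14 = 97; q' = -335.5 + 4.5·111 = 164.
Government outlay = subsidy × quantity = 14 × 164 = 2296.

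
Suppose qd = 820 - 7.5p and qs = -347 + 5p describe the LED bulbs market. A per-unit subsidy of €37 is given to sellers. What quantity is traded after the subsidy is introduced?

Pre-subsidy: 820 - 7.5p = -347 + 5p gives p* = 93.36, q* = 119.8.
With the subsidy, sellers receive ps = pb + 37 for each unit, where pb is the price buyers pay.
Supply in terms of pb becomes qs = -347 + 5(pb + 37) = -162 + 5pb. Setting this equal to demand: 820 - 7.5pb = -162 + 5pb, so pb = 78.56.
Sellers receive ps = 78.56 + 37 = 115.56; q' = 820 − 7.5·78.56 = 230.8.

q' = 230.8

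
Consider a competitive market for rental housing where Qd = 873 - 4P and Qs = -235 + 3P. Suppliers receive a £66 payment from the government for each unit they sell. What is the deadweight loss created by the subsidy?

Pre-subsidy: 873 - 4P = -235 + 3P gives P* = 1108/7, Q* = 1679/7.
With the subsidy, sellers receive Ps = Pb + 66 for each unit, where Pb is the price buyers pay.
Supply in terms of Pb becomes Qs = -235 + 3(Pb + 66) = -37 + 3Pb. Setting this equal to demand: 873 - 4Pb = -37 + 3Pb, so Pb = 130.
Sellers receive Ps = 130 + 66 = 196; Q' = 873 − 4·130 = 353.
The subsidy expands output by 353 − 1679/7 = 792/7 past the efficient level; on those units the gap between marginal cost and willingness to pay runs from 0 up to 66.
DWL = ½ × 66 × 792/7 = 26136/7.

Deadweight loss = 26136/7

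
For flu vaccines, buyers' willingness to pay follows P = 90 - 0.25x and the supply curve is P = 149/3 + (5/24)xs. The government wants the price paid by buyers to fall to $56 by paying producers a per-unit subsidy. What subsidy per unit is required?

At a buyer price of 56, quantity demanded is 360 − 4·56 = 136.
Sellers supply 136 only when they receive Ps = 149/3 + (5/24)·136 = 78.
s = Ps − Pb = 78 − 56 = 22.

Required subsidy s = $22 per unit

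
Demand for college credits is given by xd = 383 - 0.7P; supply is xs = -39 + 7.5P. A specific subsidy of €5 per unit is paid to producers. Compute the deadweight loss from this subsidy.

Deadweight loss = 2625/328

Pre-subsidy: 383 - 0.7P = -39 + 7.5P gives P* = 2110/41, x* = 14226/41.
With the subsidy, sellers receive Ps = Pb + 5 for each unit, where Pb is the price buyers pay.
Supply in terms of Pb becomes xs = -39 + 7.5(Pb + 5) = -1.5 + 7.5Pb. Setting this equal to demand: 383 - 0.7Pb = -1.5 + 7.5Pb, so Pb = 3845/82.
Sellers receive Ps = 3845/82 + 5 = 4255/82; x' = 383 − 0.7·(3845/82) = 57429/164.
The subsidy expands output by 57429/164 − 14226/41 = 525/164 past the efficient level; on those units the gap between marginal cost and willingness to pay runs from 0 up to 5.
DWL = ½ × 5 × 525/164 = 2625/328.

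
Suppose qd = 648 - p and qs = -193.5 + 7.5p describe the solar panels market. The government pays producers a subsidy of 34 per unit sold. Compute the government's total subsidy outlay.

Pre-subsidy: 648 - p = -193.5 + 7.5p gives p* = 99, q* = 549.
With the subsidy, sellers receive ps = pb + 34 for each unit, where pb is the price buyers pay.
Supply in terms of pb becomes qs = -193.5 + 7.5(pb + 34) = 61.5 + 7.5pb. Setting this equal to demand: 648 - pb = 61.5 + 7.5pb, so pb = 69.
Sellers receive ps = 69 + 34 = 103; q' = 648 − 1·69 = 579.
Government outlay = subsidy × quantity = 34 × 579 = 19686.

Government cost = 19686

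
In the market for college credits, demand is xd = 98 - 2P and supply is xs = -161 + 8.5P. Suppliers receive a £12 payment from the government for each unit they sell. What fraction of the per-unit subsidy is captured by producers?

Producer share = 4/21

Pre-subsidy: 98 - 2P = -161 + 8.5P gives P* = 74/3, x* = 146/3.
With the subsidy, sellers receive Ps = Pb + 12 for each unit, where Pb is the price buyers pay.
Supply in terms of Pb becomes xs = -161 + 8.5(Pb + 12) = -59 + 8.5Pb. Setting this equal to demand: 98 - 2Pb = -59 + 8.5Pb, so Pb = 314/21.
Sellers receive Ps = 314/21 + 12 = 566/21; x' = 98 − 2·(314/21) = 1430/21.
Buyers' price falls by P* − Pb = 74/3 − 314/21 = 68/7; sellers' price rises by Ps − P* = 566/21 − 74/3 = 16/7.
So producers capture (16/7)/12 = 4/21 of each unit of subsidy.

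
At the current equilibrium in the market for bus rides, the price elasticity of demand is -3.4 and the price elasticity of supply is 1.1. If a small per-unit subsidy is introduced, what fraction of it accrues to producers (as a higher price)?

For a small subsidy around the equilibrium, the benefit split depends on the relative slopes, which at a point are proportional to the elasticities.
Buyer share = εs/(εs + |εd|) = 1.1/(1.1 + 3.4) = 11/45; seller share = |εd|/(εs + |εd|) = 34/45.
So producers capture 34/45 of the subsidy.

Producer share = 34/45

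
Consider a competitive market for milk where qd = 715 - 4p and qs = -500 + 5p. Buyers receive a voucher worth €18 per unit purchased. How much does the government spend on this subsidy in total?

Government cost = €3870

Pre-subsidy: 715 - 4p = -500 + 5p gives p* = 135, q* = 175.
With the rebate, buyers effectively pay pb = ps − 18, where ps is the price sellers receive.
Demand in terms of ps becomes qd = 715 − 4(ps − 18) = 787 - 4ps. Setting this equal to supply: 787 - 4ps = -500 + 5ps, so ps = 143.
Buyers pay pb = 143 − 18 = 125; q' = -500 + 5·143 = 215.
Government outlay = subsidy × quantity = 18 × 215 = 3870.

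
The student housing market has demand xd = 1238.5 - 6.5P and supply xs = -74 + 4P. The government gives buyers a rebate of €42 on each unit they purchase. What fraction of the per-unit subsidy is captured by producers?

Pre-subsidy: 1238.5 - 6.5P = -74 + 4P gives P* = 125, x* = 426.
With the rebate, buyers effectively pay Pb = Ps − 42, where Ps is the price sellers receive.
Demand in terms of Ps becomes xd = 1238.5 − 6.5(Ps − 42) = 1511.5 - 6.5Ps. Setting this equal to supply: 1511.5 - 6.5Ps = -74 + 4Ps, so Ps = 151.
Buyers pay Pb = 151 − 42 = 109; x' = -74 + 4·151 = 530.
Buyers' price falls by P* − Pb = 125 − 109 = 16; sellers' price rises by Ps − P* = 151 − 125 = 26.
So producers capture 26/42 = 13/21 of each unit of subsidy.

Producer share = 13/21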